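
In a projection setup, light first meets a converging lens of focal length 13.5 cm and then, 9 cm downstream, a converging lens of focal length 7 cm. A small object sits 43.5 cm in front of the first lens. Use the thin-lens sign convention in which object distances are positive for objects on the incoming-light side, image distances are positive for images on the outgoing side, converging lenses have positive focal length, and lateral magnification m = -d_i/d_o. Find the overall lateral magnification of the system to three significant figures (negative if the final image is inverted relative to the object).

First lens: d_i1 = 1/(1/13.5 - 1/43.5) = 19.575 cm.
m_1 = -(19.575)/43.5 = -0.4500.
Since 19.575 cm > 9 cm, the first image lies past the second lens and serves as a virtual object: d_o2 = L - d_i1 = -10.575 cm.
Second lens: d_i2 = 1/(1/7 - 1/(-10.575)) = 4.212 cm.
m_2 = -(4.212)/(-10.575) = 0.3983.
Overall magnification: m = m_1 m_2 = -0.1792.

-0.179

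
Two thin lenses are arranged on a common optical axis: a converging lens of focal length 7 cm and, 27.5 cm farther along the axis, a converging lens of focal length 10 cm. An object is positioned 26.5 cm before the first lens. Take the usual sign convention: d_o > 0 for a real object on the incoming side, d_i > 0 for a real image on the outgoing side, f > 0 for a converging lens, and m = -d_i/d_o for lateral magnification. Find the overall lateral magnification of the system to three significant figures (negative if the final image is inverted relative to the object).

0.449

First lens: d_i1 = 1/(1/7 - 1/26.5) = 9.513 cm.
m_1 = -(9.513)/26.5 = -0.3590.
Object distance for lens 2: d_o2 = 27.5 - 9.513 = 17.987 cm.
Second lens: d_i2 = 1/(1/10 - 1/(17.987)) = 22.520 cm.
m_2 = -(22.520)/(17.987) = -1.2520.
Overall magnification: m = m_1 m_2 = 0.4494.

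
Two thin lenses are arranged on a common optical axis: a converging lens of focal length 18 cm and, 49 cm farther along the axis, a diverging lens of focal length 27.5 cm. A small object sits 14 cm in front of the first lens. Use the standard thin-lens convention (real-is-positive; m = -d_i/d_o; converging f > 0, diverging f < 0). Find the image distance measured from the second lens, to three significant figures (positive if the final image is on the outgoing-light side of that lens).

First lens: d_i1 = 1/(1/18 - 1/14) = -63.000 cm.
With d_i1 < 0 the first image is virtual and lies on the object side; the object distance for lens 2 is d_o2 = 49 - (-63.000) = 112.000 cm.
Second lens: d_i2 = 1/(1/(-27.5) - 1/(112.000)) = -22.079 cm.

-22.1 cm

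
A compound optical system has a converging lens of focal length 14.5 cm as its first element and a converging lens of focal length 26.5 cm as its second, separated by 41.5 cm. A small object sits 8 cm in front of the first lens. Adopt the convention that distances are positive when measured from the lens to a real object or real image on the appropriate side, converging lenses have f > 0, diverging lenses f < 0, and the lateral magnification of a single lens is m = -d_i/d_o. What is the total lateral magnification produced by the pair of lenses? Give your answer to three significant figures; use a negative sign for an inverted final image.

-1.80

First lens: d_i1 = 1/(1/14.5 - 1/8) = -17.846 cm.
m_1 = -(-17.846)/8 = 2.2308.
The intermediate image is virtual, 17.846 cm to the left of lens 1, so d_o2 = L - d_i1 = 41.5 - (-17.846) = 59.346 cm.
Second lens: d_i2 = 1/(1/26.5 - 1/(59.346)) = 47.880 cm.
m_2 = -(47.880)/(59.346) = -0.8068.
Total m = m_1 x m_2 = (2.2308)(-0.8068) = -1.7998.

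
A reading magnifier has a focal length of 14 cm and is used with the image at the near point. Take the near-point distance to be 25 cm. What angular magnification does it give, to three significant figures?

2.79

M = 1 + D/f = 1 + 25/14 = 2.786.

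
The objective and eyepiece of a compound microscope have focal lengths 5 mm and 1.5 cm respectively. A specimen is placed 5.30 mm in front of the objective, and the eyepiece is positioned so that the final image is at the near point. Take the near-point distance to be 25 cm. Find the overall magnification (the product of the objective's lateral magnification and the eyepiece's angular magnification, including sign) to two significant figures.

-290

Convert to cm: f_obj = 5 mm = 0.5 cm; d_o = 5.30 mm = 0.53 cm.
Objective: 1/d_i = 1/f_obj - 1/d_o = 1/0.5 - 1/0.53 = 0.11321 cm^-1, so d_i = 8.833 cm.
m_obj = -d_i/d_o = -8.833/0.53 = -16.667.
Eyepiece angular magnification (image at near point): M_eye = 1 + D/f_e = 1 + 25/1.5 = 17.667.
Overall M = m_obj x M_eye = (-16.667)(17.667) = -294.44.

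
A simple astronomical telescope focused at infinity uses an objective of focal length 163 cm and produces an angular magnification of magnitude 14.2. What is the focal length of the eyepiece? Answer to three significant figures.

11.5 cm

|M| = f_obj/f_eye, so f_eye = f_obj/|M| = 163/14.2 = 11.479 cm.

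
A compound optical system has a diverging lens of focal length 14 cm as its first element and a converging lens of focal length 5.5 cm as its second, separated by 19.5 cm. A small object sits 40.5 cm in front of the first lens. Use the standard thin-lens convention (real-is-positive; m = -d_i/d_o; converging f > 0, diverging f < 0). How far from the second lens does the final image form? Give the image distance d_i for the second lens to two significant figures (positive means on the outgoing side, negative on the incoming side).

Lens 1: 1/d_i1 = 1/f_1 - 1/d_o1 = 1/(-14) - 1/40.5 = -0.09612 cm^-1, so d_i1 = -10.404 cm.
With d_i1 < 0 the first image is virtual and lies on the object side; the object distance for lens 2 is d_o2 = 19.5 - (-10.404) = 29.904 cm.
Lens 2: 1/d_i2 = 1/f_2 - 1/d_o2 = 1/5.5 - 1/(29.904) = 0.14838 cm^-1, so d_i2 = 6.740 cm.

6.7 cm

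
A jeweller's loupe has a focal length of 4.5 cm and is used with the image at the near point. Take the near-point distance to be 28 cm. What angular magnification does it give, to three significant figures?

7.22

M = 1 + D/f = 1 + 28/4.5 = 7.222.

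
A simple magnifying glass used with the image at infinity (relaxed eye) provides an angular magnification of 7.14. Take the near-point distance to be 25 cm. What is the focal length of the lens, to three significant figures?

3.50 cm

For the image at infinity, M = D/f.
f = D/M = 25/7.14 = 3.501 cm.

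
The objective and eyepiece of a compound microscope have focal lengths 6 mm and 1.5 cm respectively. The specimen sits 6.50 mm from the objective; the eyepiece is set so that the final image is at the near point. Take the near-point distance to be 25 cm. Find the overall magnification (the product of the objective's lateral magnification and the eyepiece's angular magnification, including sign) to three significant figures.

Convert to cm: f_obj = 6 mm = 0.6 cm; d_o = 6.50 mm = 0.65 cm.
Objective: 1/d_i = 1/f_obj - 1/d_o = 1/0.6 - 1/0.65 = 0.12821 cm^-1, so d_i = 7.800 cm.
m_obj = -d_i/d_o = -7.800/0.65 = -12.000.
Eyepiece angular magnification (image at near point): M_eye = 1 + D/f_e = 1 + 25/1.5 = 17.667.
Overall M = m_obj x M_eye = (-12.000)(17.667) = -212.00.

-212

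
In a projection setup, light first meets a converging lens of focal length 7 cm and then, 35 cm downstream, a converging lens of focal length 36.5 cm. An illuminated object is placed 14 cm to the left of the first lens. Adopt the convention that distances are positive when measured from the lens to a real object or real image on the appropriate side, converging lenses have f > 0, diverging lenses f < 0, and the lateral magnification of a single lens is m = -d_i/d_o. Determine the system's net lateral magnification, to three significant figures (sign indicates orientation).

-2.35

First lens: d_i1 = 1/(1/7 - 1/14) = 14.000 cm.
m_1 = -(14.000)/14 = -1.0000.
The intermediate image is 14.000 cm to the right of lens 1, so d_o2 = L - d_i1 = 35 - 14.000 = 21.000 cm.
Second lens: d_i2 = 1/(1/36.5 - 1/(21.000)) = -49.452 cm.
m_2 = -(-49.452)/(21.000) = 2.3548.
Overall magnification: m = m_1 m_2 = -2.3548.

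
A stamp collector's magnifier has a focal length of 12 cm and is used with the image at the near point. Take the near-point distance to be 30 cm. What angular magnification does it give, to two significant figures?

M = 1 + D/f = 1 + 30/12 = 3.500.

3.5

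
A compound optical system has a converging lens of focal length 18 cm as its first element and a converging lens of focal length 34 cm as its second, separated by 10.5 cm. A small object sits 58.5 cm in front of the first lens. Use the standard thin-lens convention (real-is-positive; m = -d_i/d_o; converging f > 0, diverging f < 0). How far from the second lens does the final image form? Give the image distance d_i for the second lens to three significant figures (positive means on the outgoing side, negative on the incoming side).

Lens 1: 1/d_i1 = 1/f_1 - 1/d_o1 = 1/18 - 1/58.5 = 0.03846 cm^-1, so d_i1 = 26.000 cm.
Since 26.000 cm > 10.5 cm, the first image lies past the second lens and serves as a virtual object: d_o2 = L - d_i1 = -15.500 cm.
Lens 2: 1/d_i2 = 1/f_2 - 1/d_o2 = 1/34 - 1/(-15.500) = 0.09393 cm^-1, so d_i2 = 10.646 cm.

10.6 cm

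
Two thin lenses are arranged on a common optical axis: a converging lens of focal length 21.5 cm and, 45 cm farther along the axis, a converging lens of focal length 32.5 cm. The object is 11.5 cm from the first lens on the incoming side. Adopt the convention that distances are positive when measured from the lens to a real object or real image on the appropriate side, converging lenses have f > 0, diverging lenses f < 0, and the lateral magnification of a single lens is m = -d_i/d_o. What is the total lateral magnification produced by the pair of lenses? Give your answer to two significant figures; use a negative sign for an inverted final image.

-1.9

Applying the thin-lens equation to the first lens, 1/21.5 = 1/11.5 + 1/d_i1, which gives d_i1 = -24.725 cm.
Its lateral magnification is m_1 = -d_i1/d_o1 = -(-24.725)/11.5 = 2.1500.
With d_i1 < 0 the first image is virtual and lies on the object side; the object distance for lens 2 is d_o2 = 45 - (-24.725) = 69.725 cm.
Applying the thin-lens equation again with f_2 = 32.5 cm and d_o2 = 69.725 cm gives d_i2 = 60.875 cm.
m_2 = -(60.875)/(69.725) = -0.8731.
Overall magnification: m = m_1 m_2 = -1.8771.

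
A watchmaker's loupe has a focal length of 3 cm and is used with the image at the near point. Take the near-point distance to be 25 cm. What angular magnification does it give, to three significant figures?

M = 1 + D/f = 1 + 25/3 = 9.333.

9.33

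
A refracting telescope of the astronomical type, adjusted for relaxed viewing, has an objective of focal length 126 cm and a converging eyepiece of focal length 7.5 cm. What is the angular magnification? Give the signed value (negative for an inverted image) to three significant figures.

M = -f_obj/f_eye = -126/(7.5) = -16.800.

-16.8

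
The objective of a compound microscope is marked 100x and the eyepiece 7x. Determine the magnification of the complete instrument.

The overall magnification of a compound microscope is the product of the objective and eyepiece magnifications:
M = M_obj x M_eye = 100 x 7 = 700.

700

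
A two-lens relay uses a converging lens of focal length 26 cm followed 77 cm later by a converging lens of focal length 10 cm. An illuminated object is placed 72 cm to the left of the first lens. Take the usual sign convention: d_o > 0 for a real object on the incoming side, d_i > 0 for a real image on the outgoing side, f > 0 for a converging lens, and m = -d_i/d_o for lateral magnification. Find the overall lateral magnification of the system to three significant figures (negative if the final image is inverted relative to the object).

0.215

First lens: d_i1 = 1/(1/26 - 1/72) = 40.696 cm.
m_1 = -(40.696)/72 = -0.5652.
That image sits 36.304 cm in front of the second lens, so d_o2 = 36.304 cm.
Second lens: d_i2 = 1/(1/10 - 1/(36.304)) = 13.802 cm.
m_2 = -(13.802)/(36.304) = -0.3802.
Total m = m_1 x m_2 = (-0.5652)(-0.3802) = 0.2149.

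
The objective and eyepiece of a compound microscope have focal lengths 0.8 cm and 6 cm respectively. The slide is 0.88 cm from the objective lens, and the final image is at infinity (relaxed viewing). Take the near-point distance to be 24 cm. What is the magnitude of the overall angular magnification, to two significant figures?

Objective: 1/d_i = 1/f_obj - 1/d_o = 1/0.8 - 1/0.88 = 0.11364 cm^-1, so d_i = 8.800 cm.
m_obj = -d_i/d_o = -8.800/0.88 = -10.000.
Eyepiece angular magnification (image at infinity): M_eye = D/f_e = 24/6 = 4.000.
Overall M = m_obj x M_eye = (-10.000)(4.000) = -40.00.
|M| = 40.00.

40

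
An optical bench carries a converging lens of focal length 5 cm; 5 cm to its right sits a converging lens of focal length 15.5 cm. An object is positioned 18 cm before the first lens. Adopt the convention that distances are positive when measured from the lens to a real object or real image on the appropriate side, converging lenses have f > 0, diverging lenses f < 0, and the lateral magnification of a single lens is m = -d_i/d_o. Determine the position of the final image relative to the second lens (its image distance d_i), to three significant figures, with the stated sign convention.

1.71 cm

Applying the thin-lens equation to the first lens, 1/5 = 1/18 + 1/d_i1, which gives d_i1 = 6.923 cm.
This image would form 6.923 cm past lens 1, i.e. 1.923 cm beyond lens 2, so it is a virtual object for lens 2: d_o2 = 5 - 6.923 = -1.923 cm.
Applying the thin-lens equation again with f_2 = 15.5 cm and d_o2 = -1.923 cm gives d_i2 = 1.711 cm.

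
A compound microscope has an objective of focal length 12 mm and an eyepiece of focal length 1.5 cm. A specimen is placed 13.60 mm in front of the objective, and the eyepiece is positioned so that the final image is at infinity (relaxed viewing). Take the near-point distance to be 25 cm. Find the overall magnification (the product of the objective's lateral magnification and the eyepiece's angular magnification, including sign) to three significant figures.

Convert to cm: f_obj = 12 mm = 1.2 cm; d_o = 13.60 mm = 1.36 cm.
Objective: 1/d_i = 1/f_obj - 1/d_o = 1/1.2 - 1/1.36 = 0.09804 cm^-1, so d_i = 10.200 cm.
m_obj = -d_i/d_o = -10.200/1.36 = -7.500.
Eyepiece angular magnification (image at infinity): M_eye = D/f_e = 25/1.5 = 16.667.
Overall M = m_obj x M_eye = (-7.500)(16.667) = -125.00.

-125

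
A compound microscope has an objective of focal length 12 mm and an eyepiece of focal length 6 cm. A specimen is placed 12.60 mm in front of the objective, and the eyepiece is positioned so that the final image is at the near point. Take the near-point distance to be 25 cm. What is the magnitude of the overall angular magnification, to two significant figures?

Convert to cm: f_obj = 12 mm = 1.2 cm; d_o = 12.60 mm = 1.26 cm.
Objective: 1/d_i = 1/f_obj - 1/d_o = 1/1.2 - 1/1.26 = 0.03968 cm^-1, so d_i = 25.200 cm.
m_obj = -d_i/d_o = -25.200/1.26 = -20.000.
Eyepiece angular magnification (image at near point): M_eye = 1 + D/f_e = 1 + 25/6 = 5.167.
Overall M = m_obj x M_eye = (-20.000)(5.167) = -103.33.
|M| = 103.33.

100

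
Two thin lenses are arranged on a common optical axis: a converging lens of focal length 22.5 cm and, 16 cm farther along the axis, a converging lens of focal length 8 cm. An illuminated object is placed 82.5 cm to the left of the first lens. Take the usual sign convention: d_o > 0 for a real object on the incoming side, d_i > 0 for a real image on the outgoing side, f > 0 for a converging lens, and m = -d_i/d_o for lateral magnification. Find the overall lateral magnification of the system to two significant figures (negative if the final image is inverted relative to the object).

-0.13

Applying the thin-lens equation to the first lens, 1/22.5 = 1/82.5 + 1/d_i1, which gives d_i1 = 30.938 cm.
Its lateral magnification is m_1 = -d_i1/d_o1 = -(30.938)/82.5 = -0.3750.
This image would form 30.938 cm past lens 1, i.e. 14.938 cm beyond lens 2, so it is a virtual object for lens 2: d_o2 = 16 - 30.938 = -14.938 cm.
Applying the thin-lens equation again with f_2 = 8 cm and d_o2 = -14.938 cm gives d_i2 = 5.210 cm.
m_2 = -(5.210)/(-14.938) = 0.3488.
Total m = m_1 x m_2 = (-0.3750)(0.3488) = -0.1308.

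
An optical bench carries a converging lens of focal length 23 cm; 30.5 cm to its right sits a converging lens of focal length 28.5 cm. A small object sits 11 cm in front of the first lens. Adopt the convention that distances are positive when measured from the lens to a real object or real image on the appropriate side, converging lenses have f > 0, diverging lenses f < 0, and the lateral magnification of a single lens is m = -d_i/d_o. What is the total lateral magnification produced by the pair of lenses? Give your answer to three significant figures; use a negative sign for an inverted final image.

First lens: d_i1 = 1/(1/23 - 1/11) = -21.083 cm.
m_1 = -(-21.083)/11 = 1.9167.
With d_i1 < 0 the first image is virtual and lies on the object side; the object distance for lens 2 is d_o2 = 30.5 - (-21.083) = 51.583 cm.
Second lens: d_i2 = 1/(1/28.5 - 1/(51.583)) = 63.688 cm.
m_2 = -(63.688)/(51.583) = -1.2347.
Overall magnification: m = m_1 m_2 = -2.3664.

-2.37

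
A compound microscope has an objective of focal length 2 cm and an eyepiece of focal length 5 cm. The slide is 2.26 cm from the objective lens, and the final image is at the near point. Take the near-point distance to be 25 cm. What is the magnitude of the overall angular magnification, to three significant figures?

Objective: 1/d_i = 1/f_obj - 1/d_o = 1/2 - 1/2.26 = 0.05752 cm^-1, so d_i = 17.385 cm.
m_obj = -d_i/d_o = -17.385/2.26 = -7.692.
Eyepiece angular magnification (image at near point): M_eye = 1 + D/f_e = 1 + 25/5 = 6.000.
Overall M = m_obj x M_eye = (-7.692)(6.000) = -46.15.
|M| = 46.15.

46.2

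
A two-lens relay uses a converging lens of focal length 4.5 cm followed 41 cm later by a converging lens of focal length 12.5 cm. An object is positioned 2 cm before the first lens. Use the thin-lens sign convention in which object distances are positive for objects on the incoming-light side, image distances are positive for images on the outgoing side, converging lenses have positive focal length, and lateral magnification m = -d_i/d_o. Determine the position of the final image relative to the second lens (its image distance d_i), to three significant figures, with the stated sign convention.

17.4 cm

Lens 1: 1/d_i1 = 1/f_1 - 1/d_o1 = 1/4.5 - 1/2 = -0.27778 cm^-1, so d_i1 = -3.600 cm.
With d_i1 < 0 the first image is virtual and lies on the object side; the object distance for lens 2 is d_o2 = 41 - (-3.600) = 44.600 cm.
Lens 2: 1/d_i2 = 1/f_2 - 1/d_o2 = 1/12.5 - 1/(44.600) = 0.05758 cm^-1, so d_i2 = 17.368 cm.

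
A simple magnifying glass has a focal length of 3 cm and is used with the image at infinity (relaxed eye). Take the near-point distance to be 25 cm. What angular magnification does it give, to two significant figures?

M = D/f = 25/3 = 8.333.

8.3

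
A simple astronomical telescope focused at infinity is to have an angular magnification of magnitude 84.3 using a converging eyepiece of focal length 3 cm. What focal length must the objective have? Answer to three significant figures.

253 cm

|M| = f_obj/|f_eye|, so f_obj = |M| x |f_eye| = 84.3 x 3 = 252.900 cm.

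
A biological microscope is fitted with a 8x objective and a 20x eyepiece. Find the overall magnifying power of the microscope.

The overall magnification of a compound microscope is the product of the objective and eyepiece magnifications:
M = M_obj x M_eye = 8 x 20 = 160.

160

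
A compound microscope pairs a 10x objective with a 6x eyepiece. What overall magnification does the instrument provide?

60

The overall magnification of a compound microscope is the product of the objective and eyepiece magnifications:
M = M_obj x M_eye = 10 x 6 = 60.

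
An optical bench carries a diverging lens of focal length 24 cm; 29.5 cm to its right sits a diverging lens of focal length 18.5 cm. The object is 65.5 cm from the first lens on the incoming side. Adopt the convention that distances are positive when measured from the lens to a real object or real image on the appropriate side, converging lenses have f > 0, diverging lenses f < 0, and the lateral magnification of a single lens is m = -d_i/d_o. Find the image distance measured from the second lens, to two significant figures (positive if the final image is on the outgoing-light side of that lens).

-13 cm

Lens 1: 1/d_i1 = 1/f_1 - 1/d_o1 = 1/(-24) - 1/65.5 = -0.05693 cm^-1, so d_i1 = -17.564 cm.
The intermediate image is virtual, 17.564 cm to the left of lens 1, so d_o2 = L - d_i1 = 29.5 - (-17.564) = 47.064 cm.
Lens 2: 1/d_i2 = 1/f_2 - 1/d_o2 = 1/(-18.5) - 1/(47.064) = -0.07530 cm^-1, so d_i2 = -13.280 cm.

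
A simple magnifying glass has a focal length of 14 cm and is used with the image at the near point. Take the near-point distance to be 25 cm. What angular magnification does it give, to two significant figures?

M = 1 + D/f = 1 + 25/14 = 2.786.

2.8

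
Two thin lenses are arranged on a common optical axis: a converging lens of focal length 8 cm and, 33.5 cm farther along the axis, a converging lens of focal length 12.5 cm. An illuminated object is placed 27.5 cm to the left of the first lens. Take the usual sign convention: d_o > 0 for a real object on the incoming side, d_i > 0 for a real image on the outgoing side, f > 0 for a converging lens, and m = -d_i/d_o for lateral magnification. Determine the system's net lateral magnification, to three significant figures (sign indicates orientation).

First lens: d_i1 = 1/(1/8 - 1/27.5) = 11.282 cm.
m_1 = -(11.282)/27.5 = -0.4103.
The intermediate image is 11.282 cm to the right of lens 1, so d_o2 = L - d_i1 = 33.5 - 11.282 = 22.218 cm.
Second lens: d_i2 = 1/(1/12.5 - 1/(22.218)) = 28.578 cm.
m_2 = -(28.578)/(22.218) = -1.2863.
The system's lateral magnification is m_1 m_2 = (-0.4103)(-1.2863) = 0.5277.

0.528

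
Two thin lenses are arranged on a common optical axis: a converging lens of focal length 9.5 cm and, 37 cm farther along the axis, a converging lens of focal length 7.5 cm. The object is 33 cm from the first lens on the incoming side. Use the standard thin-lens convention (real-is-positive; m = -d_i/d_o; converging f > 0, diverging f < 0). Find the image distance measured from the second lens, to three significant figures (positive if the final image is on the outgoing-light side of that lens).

11.0 cm

First lens: d_i1 = 1/(1/9.5 - 1/33) = 13.340 cm.
That image sits 23.660 cm in front of the second lens, so d_o2 = 23.660 cm.
Second lens: d_i2 = 1/(1/7.5 - 1/(23.660)) = 10.981 cm.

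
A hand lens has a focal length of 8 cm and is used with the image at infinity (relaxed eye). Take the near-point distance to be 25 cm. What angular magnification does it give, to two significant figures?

3.1

M = D/f = 25/8 = 3.125.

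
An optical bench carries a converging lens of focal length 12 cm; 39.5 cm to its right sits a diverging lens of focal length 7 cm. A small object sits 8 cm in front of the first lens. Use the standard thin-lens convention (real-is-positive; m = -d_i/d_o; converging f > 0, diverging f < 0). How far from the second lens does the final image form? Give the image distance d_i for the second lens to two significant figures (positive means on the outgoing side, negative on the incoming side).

-6.3 cm

Lens 1: 1/d_i1 = 1/f_1 - 1/d_o1 = 1/12 - 1/8 = -0.04167 cm^-1, so d_i1 = -24.000 cm.
With d_i1 < 0 the first image is virtual and lies on the object side; the object distance for lens 2 is d_o2 = 39.5 - (-24.000) = 63.500 cm.
Lens 2: 1/d_i2 = 1/f_2 - 1/d_o2 = 1/(-7) - 1/(63.500) = -0.15861 cm^-1, so d_i2 = -6.305 cm.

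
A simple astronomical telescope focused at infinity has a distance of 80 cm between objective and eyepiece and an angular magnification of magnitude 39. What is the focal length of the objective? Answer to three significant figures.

In normal adjustment the tube length equals f_obj + f_eye and |M| = f_obj/f_eye.
So f_obj = 39 f_eye and 39 f_eye + f_eye = 80 cm, giving f_eye = 80/40 = 2.000 cm and f_obj = 78.000 cm.

78.0 cm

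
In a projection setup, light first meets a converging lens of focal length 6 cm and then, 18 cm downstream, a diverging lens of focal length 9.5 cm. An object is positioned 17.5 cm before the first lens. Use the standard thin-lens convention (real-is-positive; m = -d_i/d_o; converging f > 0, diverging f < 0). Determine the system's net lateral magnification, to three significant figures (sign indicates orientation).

-0.270

First lens: d_i1 = 1/(1/6 - 1/17.5) = 9.130 cm.
m_1 = -(9.130)/17.5 = -0.5217.
Object distance for lens 2: d_o2 = 18 - 9.130 = 8.870 cm.
Second lens: d_i2 = 1/(1/(-9.5) - 1/(8.870)) = -4.587 cm.
m_2 = -(-4.587)/(8.870) = 0.5172.
Total m = m_1 x m_2 = (-0.5217)(0.5172) = -0.2698.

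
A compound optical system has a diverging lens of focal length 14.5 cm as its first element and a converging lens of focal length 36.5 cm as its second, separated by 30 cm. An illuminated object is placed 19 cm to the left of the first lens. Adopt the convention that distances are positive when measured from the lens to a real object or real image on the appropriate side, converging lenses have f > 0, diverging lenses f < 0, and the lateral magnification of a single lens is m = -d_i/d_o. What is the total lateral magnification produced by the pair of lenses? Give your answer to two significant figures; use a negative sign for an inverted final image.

-9.2

First lens: d_i1 = 1/(1/(-14.5) - 1/19) = -8.224 cm.
m_1 = -(-8.224)/19 = 0.4328.
The intermediate image is virtual, 8.224 cm to the left of lens 1, so d_o2 = L - d_i1 = 30 - (-8.224) = 38.224 cm.
Second lens: d_i2 = 1/(1/36.5 - 1/(38.224)) = 809.320 cm.
m_2 = -(809.320)/(38.224) = -21.1732.
Overall magnification: m = m_1 m_2 = -9.1645.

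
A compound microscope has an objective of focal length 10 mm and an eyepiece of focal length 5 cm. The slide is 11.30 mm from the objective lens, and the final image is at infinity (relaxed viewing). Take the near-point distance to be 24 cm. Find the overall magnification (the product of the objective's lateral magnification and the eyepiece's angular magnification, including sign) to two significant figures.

-37

Convert to cm: f_obj = 10 mm = 1 cm; d_o = 11.30 mm = 1.13 cm.
Objective: 1/d_i = 1/f_obj - 1/d_o = 1/1 - 1/1.13 = 0.11504 cm^-1, so d_i = 8.692 cm.
m_obj = -d_i/d_o = -8.692/1.13 = -7.692.
Eyepiece angular magnification (image at infinity): M_eye = D/f_e = 24/5 = 4.800.
Overall M = m_obj x M_eye = (-7.692)(4.800) = -36.92.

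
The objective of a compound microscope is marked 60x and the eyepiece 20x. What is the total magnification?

1200

The overall magnification of a compound microscope is the product of the objective and eyepiece magnifications:
M = M_obj x M_eye = 60 x 20 = 1200.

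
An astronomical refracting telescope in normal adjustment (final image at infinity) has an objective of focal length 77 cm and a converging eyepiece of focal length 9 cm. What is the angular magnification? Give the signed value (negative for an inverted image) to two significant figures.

-8.6

M = -f_obj/f_eye = -77/(9) = -8.556.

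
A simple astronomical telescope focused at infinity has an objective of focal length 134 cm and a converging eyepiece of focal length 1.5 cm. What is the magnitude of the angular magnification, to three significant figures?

|M| = f_obj/|f_eye| = 134/1.5 = 89.333.

89.3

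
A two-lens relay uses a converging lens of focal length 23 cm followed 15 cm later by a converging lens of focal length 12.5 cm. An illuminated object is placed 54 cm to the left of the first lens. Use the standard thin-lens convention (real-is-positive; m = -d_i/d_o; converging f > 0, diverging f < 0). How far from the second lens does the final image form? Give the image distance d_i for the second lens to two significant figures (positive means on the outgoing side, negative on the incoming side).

Lens 1: 1/d_i1 = 1/f_1 - 1/d_o1 = 1/23 - 1/54 = 0.02496 cm^-1, so d_i1 = 40.065 cm.
This image would form 40.065 cm past lens 1, i.e. 25.065 cm beyond lens 2, so it is a virtual object for lens 2: d_o2 = 15 - 40.065 = -25.065 cm.
Lens 2: 1/d_i2 = 1/f_2 - 1/d_o2 = 1/12.5 - 1/(-25.065) = 0.11990 cm^-1, so d_i2 = 8.340 cm.

8.3 cm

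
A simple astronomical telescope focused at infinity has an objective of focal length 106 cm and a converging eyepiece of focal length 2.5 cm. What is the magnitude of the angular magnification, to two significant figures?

|M| = f_obj/|f_eye| = 106/2.5 = 42.400.

42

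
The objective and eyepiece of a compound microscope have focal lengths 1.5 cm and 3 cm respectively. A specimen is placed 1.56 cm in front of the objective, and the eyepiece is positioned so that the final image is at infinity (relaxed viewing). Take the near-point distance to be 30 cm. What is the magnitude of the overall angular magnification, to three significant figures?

250

Objective: 1/d_i = 1/f_obj - 1/d_o = 1/1.5 - 1/1.56 = 0.02564 cm^-1, so d_i = 39.000 cm.
m_obj = -d_i/d_o = -39.000/1.56 = -25.000.
Eyepiece angular magnification (image at infinity): M_eye = D/f_e = 30/3 = 10.000.
Overall M = m_obj x M_eye = (-25.000)(10.000) = -250.00.
|M| = 250.00.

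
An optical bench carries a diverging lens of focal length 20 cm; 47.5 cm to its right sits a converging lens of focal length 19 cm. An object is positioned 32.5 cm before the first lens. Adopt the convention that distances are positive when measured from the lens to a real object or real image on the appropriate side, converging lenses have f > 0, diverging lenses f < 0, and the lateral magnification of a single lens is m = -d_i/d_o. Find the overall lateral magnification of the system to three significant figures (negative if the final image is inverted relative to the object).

Lens 1: 1/d_i1 = 1/f_1 - 1/d_o1 = 1/(-20) - 1/32.5 = -0.08077 cm^-1, so d_i1 = -12.381 cm.
m_1 = -(-12.381)/32.5 = 0.3810.
With d_i1 < 0 the first image is virtual and lies on the object side; the object distance for lens 2 is d_o2 = 47.5 - (-12.381) = 59.881 cm.
Lens 2: 1/d_i2 = 1/f_2 - 1/d_o2 = 1/19 - 1/(59.881) = 0.03593 cm^-1, so d_i2 = 27.831 cm.
m_2 = -(27.831)/(59.881) = -0.4648.
Overall magnification: m = m_1 m_2 = -0.1771.

-0.177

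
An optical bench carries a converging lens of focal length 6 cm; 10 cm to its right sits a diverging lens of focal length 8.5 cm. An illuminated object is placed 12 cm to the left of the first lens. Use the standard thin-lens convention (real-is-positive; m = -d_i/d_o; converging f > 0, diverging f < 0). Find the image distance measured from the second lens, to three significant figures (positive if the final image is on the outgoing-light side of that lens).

Lens 1: 1/d_i1 = 1/f_1 - 1/d_o1 = 1/6 - 1/12 = 0.08333 cm^-1, so d_i1 = 12.000 cm.
Since 12.000 cm > 10 cm, the first image lies past the second lens and serves as a virtual object: d_o2 = L - d_i1 = -2.000 cm.
Lens 2: 1/d_i2 = 1/f_2 - 1/d_o2 = 1/(-8.5) - 1/(-2.000) = 0.38235 cm^-1, so d_i2 = 2.615 cm.

2.62 cm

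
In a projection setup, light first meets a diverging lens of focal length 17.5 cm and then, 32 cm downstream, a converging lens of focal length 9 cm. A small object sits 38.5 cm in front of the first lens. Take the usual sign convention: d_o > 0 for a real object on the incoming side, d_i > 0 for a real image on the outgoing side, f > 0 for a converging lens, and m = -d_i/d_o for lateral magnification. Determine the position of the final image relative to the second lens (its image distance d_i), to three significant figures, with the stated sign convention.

11.3 cm

Applying the thin-lens equation to the first lens, 1/(-17.5) = 1/38.5 + 1/d_i1, which gives d_i1 = -12.031 cm.
With d_i1 < 0 the first image is virtual and lies on the object side; the object distance for lens 2 is d_o2 = 32 - (-12.031) = 44.031 cm.
Applying the thin-lens equation again with f_2 = 9 cm and d_o2 = 44.031 cm gives d_i2 = 11.312 cm.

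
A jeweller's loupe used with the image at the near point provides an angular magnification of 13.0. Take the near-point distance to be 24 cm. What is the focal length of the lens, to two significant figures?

2.0 cm

For the image at the near point, M = 1 + D/f.
f = D/(M - 1) = 24/(13.0 - 1) = 2.000 cm.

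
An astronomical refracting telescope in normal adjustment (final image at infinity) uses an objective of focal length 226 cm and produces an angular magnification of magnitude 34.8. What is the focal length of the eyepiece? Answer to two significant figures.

|M| = f_obj/f_eye, so f_eye = f_obj/|M| = 226/34.8 = 6.494 cm.

6.5 cm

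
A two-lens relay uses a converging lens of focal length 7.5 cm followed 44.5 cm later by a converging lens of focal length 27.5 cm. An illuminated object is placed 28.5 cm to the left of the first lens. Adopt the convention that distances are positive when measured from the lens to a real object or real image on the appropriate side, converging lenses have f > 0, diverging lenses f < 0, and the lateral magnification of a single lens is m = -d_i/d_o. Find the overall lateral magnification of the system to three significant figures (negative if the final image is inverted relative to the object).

Lens 1: 1/d_i1 = 1/f_1 - 1/d_o1 = 1/7.5 - 1/28.5 = 0.09825 cm^-1, so d_i1 = 10.179 cm.
m_1 = -(10.179)/28.5 = -0.3571.
Object distance for lens 2: d_o2 = 44.5 - 10.179 = 34.321 cm.
Lens 2: 1/d_i2 = 1/f_2 - 1/d_o2 = 1/27.5 - 1/(34.321) = 0.00723 cm^-1, so d_i2 = 138.364 cm.
m_2 = -(138.364)/(34.321) = -4.0314.
Overall magnification: m = m_1 m_2 = 1.4398.

1.44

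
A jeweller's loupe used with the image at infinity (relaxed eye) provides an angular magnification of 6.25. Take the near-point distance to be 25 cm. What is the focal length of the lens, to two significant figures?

4.0 cm

For the image at infinity, M = D/f.
f = D/M = 25/6.25 = 4.000 cm.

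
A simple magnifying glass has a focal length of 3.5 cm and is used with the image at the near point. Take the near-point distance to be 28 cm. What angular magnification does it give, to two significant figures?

9.0

M = 1 + D/f = 1 + 28/3.5 = 9.000.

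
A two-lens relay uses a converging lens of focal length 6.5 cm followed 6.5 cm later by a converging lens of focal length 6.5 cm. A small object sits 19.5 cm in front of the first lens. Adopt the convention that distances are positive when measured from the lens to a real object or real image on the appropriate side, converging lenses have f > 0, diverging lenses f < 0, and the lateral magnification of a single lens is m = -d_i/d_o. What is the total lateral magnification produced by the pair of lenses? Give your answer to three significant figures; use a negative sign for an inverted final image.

-0.333

Lens 1: 1/d_i1 = 1/f_1 - 1/d_o1 = 1/6.5 - 1/19.5 = 0.10256 cm^-1, so d_i1 = 9.750 cm.
m_1 = -(9.750)/19.5 = -0.5000.
This image would form 9.750 cm past lens 1, i.e. 3.250 cm beyond lens 2, so it is a virtual object for lens 2: d_o2 = 6.5 - 9.750 = -3.250 cm.
Lens 2: 1/d_i2 = 1/f_2 - 1/d_o2 = 1/6.5 - 1/(-3.250) = 0.46154 cm^-1, so d_i2 = 2.167 cm.
m_2 = -(2.167)/(-3.250) = 0.6667.
Total m = m_1 x m_2 = (-0.5000)(0.6667) = -0.3333.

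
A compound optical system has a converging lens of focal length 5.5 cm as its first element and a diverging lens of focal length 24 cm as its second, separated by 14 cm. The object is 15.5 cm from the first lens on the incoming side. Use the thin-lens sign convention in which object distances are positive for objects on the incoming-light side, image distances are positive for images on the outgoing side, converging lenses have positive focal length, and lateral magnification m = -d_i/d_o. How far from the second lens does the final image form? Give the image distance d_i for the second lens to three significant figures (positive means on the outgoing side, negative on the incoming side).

-4.46 cm

Applying the thin-lens equation to the first lens, 1/5.5 = 1/15.5 + 1/d_i1, which gives d_i1 = 8.525 cm.
The intermediate image is 8.525 cm to the right of lens 1, so d_o2 = L - d_i1 = 14 - 8.525 = 5.475 cm.
Applying the thin-lens equation again with f_2 = -24 cm and d_o2 = 5.475 cm gives d_i2 = -4.458 cm.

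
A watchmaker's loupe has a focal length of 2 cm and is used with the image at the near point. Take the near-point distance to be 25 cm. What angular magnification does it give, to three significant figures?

13.5

M = 1 + D/f = 1 + 25/2 = 13.500.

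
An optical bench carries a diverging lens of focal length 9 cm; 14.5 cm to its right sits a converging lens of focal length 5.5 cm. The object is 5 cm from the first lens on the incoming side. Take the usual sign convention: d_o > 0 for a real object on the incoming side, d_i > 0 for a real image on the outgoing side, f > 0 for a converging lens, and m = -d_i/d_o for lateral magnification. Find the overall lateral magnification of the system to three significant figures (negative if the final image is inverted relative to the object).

Applying the thin-lens equation to the first lens, 1/(-9) = 1/5 + 1/d_i1, which gives d_i1 = -3.214 cm.
Its lateral magnification is m_1 = -d_i1/d_o1 = -(-3.214)/5 = 0.6429.
With d_i1 < 0 the first image is virtual and lies on the object side; the object distance for lens 2 is d_o2 = 14.5 - (-3.214) = 17.714 cm.
Applying the thin-lens equation again with f_2 = 5.5 cm and d_o2 = 17.714 cm gives d_i2 = 7.977 cm.
m_2 = -(7.977)/(17.714) = -0.4503.
Total m = m_1 x m_2 = (0.6429)(-0.4503) = -0.2895.

-0.289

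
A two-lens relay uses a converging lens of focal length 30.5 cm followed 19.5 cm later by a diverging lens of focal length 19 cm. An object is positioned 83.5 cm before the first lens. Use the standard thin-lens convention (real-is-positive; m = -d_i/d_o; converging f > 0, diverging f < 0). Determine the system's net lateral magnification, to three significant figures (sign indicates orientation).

Applying the thin-lens equation to the first lens, 1/30.5 = 1/83.5 + 1/d_i1, which gives d_i1 = 48.052 cm.
Its lateral magnification is m_1 = -d_i1/d_o1 = -(48.052)/83.5 = -0.5755.
Since 48.052 cm > 19.5 cm, the first image lies past the second lens and serves as a virtual object: d_o2 = L - d_i1 = -28.552 cm.
Applying the thin-lens equation again with f_2 = -19 cm and d_o2 = -28.552 cm gives d_i2 = -56.794 cm.
m_2 = -(-56.794)/(-28.552) = -1.9891.
Overall magnification: m = m_1 m_2 = 1.1447.

1.14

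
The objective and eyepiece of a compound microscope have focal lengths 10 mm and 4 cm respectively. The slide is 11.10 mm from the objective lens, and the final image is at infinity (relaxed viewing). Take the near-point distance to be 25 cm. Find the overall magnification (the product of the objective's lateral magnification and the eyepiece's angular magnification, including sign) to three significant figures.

-56.8

Convert to cm: f_obj = 10 mm = 1 cm; d_o = 11.10 mm = 1.11 cm.
Objective: 1/d_i = 1/f_obj - 1/d_o = 1/1 - 1/1.11 = 0.09910 cm^-1, so d_i = 10.091 cm.
m_obj = -d_i/d_o = -10.091/1.11 = -9.091.
Eyepiece angular magnification (image at infinity): M_eye = D/f_e = 25/4 = 6.250.
Overall M = m_obj x M_eye = (-9.091)(6.250) = -56.82.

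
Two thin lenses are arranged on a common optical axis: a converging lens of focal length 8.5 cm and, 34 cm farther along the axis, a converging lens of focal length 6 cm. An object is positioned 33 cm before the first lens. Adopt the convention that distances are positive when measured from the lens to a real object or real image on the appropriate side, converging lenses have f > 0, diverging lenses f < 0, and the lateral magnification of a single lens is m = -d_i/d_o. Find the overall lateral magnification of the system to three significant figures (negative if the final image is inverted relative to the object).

First lens: d_i1 = 1/(1/8.5 - 1/33) = 11.449 cm.
m_1 = -(11.449)/33 = -0.3469.
The intermediate image is 11.449 cm to the right of lens 1, so d_o2 = L - d_i1 = 34 - 11.449 = 22.551 cm.
Second lens: d_i2 = 1/(1/6 - 1/(22.551)) = 8.175 cm.
m_2 = -(8.175)/(22.551) = -0.3625.
Total m = m_1 x m_2 = (-0.3469)(-0.3625) = 0.1258.

0.126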